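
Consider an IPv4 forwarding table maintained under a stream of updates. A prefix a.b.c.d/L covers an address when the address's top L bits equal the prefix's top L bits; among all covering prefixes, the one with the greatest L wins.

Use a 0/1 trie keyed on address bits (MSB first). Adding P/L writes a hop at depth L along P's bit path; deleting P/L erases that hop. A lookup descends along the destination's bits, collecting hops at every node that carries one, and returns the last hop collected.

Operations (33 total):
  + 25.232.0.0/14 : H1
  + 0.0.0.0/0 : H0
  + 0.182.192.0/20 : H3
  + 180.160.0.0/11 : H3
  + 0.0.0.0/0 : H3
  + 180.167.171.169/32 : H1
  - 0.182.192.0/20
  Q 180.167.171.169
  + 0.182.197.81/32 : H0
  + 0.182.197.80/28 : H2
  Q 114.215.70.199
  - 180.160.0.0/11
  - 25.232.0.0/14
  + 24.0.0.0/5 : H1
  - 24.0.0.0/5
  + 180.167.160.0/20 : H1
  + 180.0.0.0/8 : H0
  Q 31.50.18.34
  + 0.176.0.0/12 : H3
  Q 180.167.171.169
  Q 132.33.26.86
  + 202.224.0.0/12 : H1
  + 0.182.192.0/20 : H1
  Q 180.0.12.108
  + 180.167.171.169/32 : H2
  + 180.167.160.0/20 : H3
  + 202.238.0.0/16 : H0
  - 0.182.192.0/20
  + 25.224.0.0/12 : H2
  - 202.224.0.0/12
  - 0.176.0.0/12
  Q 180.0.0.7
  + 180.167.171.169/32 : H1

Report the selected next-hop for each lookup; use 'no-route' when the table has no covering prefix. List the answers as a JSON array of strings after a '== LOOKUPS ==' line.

Process each operation:
  add 25.232.0.0/14 -> H1 at depth 14
  add 0.0.0.0/0 -> H0 at depth 0
  add 0.182.192.0/20 -> H3 at depth 20
  add 180.160.0.0/11 -> H3 at depth 11
  add 0.0.0.0/0 -> H3 at depth 0
  add 180.167.171.169/32 -> H1 at depth 32
  del 0.182.192.0/20 (clear depth 20)
  ? 180.167.171.169  path d0:H3→d1:-→d2:-→d3:-→d4:-→d5:-→d6:-→d7:-→d8:-→d9:-→d10:-→d11:H3→d12:-→d13:-→d14:-→d15:-→d16:-→d17:-→d18:-→d19:-→d20:-→d21:-→d22:-→d23:-→d24:-→d25:-→d26:-→d27:-→d28:-→d29:-→d30:-→d31:-→d32:H1  best=H1
  add 0.182.197.81/32 -> H0 at depth 32
  add 0.182.197.80/28 -> H2 at depth 28
  ? 114.215.70.199  path d0:H3→d1:-  best=H3
  del 180.160.0.0/11 (clear depth 11)
  del 25.232.0.0/14 (clear depth 14)
  add 24.0.0.0/5 -> H1 at depth 5
  del 24.0.0.0/5 (clear depth 5)
  add 180.167.160.0/20 -> H1 at depth 20
  add 180.0.0.0/8 -> H0 at depth 8
  ? 31.50.18.34  path d0:H3→d1:-→d2:-→d3:-→d4:-→d5:-  best=H3
  add 0.176.0.0/12 -> H3 at depth 12
  ? 180.167.171.169  path d0:H3→d1:-→d2:-→d3:-→d4:-→d5:-→d6:-→d7:-→d8:H0→d9:-→d10:-→d11:-→d12:-→d13:-→d14:-→d15:-→d16:-→d17:-→d18:-→d19:-→d20:H1→d21:-→d22:-→d23:-→d24:-→d25:-→d26:-→d27:-→d28:-→d29:-→d30:-→d31:-→d32:H1  best=H1
  ? 132.33.26.86  path d0:H3→d1:-→d2:-  best=H3
  add 202.224.0.0/12 -> H1 at depth 12
  add 0.182.192.0/20 -> H1 at depth 20
  ? 180.0.12.108  path d0:H3→d1:-→d2:-→d3:-→d4:-→d5:-→d6:-→d7:-→d8:H0  best=H0
  add 180.167.171.169/32 -> H2 at depth 32
  add 180.167.160.0/20 -> H3 at depth 20
  add 202.238.0.0/16 -> H0 at depth 16
  del 0.182.192.0/20 (clear depth 20)
  add 25.224.0.0/12 -> H2 at depth 12
  del 202.224.0.0/12 (clear depth 12)
  del 0.176.0.0/12 (clear depth 12)
  ? 180.0.0.7  path d0:H3→d1:-→d2:-→d3:-→d4:-→d5:-→d6:-→d7:-→d8:H0  best=H0
  add 180.167.171.169/32 -> H1 at depth 32

== LOOKUPS ==
["H1","H3","H3","H1","H3","H0","H0"]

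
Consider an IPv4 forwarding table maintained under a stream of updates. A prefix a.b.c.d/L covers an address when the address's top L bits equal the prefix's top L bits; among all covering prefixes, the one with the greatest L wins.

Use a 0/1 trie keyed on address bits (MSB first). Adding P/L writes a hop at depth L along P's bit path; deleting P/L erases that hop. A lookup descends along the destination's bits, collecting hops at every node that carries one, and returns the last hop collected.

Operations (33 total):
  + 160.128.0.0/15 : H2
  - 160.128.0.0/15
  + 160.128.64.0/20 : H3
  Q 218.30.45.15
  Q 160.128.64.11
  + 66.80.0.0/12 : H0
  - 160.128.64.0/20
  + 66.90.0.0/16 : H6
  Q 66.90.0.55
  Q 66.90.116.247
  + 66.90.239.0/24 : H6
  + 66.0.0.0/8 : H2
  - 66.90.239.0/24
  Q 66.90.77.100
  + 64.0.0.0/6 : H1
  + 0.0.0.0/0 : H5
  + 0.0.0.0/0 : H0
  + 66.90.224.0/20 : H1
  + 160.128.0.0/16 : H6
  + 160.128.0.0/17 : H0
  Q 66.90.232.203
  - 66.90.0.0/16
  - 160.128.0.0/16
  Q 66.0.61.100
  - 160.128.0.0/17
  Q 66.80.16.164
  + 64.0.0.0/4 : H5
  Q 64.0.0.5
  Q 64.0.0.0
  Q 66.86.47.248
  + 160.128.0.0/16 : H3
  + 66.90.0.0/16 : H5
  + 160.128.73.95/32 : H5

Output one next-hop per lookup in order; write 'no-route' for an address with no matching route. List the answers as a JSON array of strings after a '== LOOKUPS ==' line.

Apply in order:
  add 160.128.0.0/15 -> H2 at depth 15
  - 160.128.0.0/15 clear@15
  add 160.128.64.0/20 -> H3 at depth 20
  Q 218.30.45.15: descend 1 ; hops seen [∅] ; pick no-route
  Q 160.128.64.11: descend 10100000100000000100 ; hops seen [H3] ; pick H3
  add 66.80.0.0/12 -> H0 at depth 12
  - 160.128.64.0/20 clear@20
  add 66.90.0.0/16 -> H6 at depth 16
  Q 66.90.0.55: descend 0100001001011010 ; hops seen [H0,H6] ; pick H6
  Q 66.90.116.247: descend 0100001001011010 ; hops seen [H0,H6] ; pick H6
  add 66.90.239.0/24 -> H6 at depth 24
  add 66.0.0.0/8 -> H2 at depth 8
  - 66.90.239.0/24 clear@24
  Q 66.90.77.100: descend 0100001001011010 ; hops seen [H2,H0,H6] ; pick H6
  add 64.0.0.0/6 -> H1 at depth 6
  add 0.0.0.0/0 -> H5 at depth 0
  add 0.0.0.0/0 -> H0 at depth 0
  add 66.90.224.0/20 -> H1 at depth 20
  add 160.128.0.0/16 -> H6 at depth 16
  add 160.128.0.0/17 -> H0 at depth 17
  Q 66.90.232.203: descend 010000100101101011101 ; hops seen [H0,H1,H2,H0,H6,H1] ; pick H1
  - 66.90.0.0/16 clear@16
  - 160.128.0.0/16 clear@16
  Q 66.0.61.100: descend 010000100 ; hops seen [H0,H1,H2] ; pick H2
  - 160.128.0.0/17 clear@17
  Q 66.80.16.164: descend 010000100101 ; hops seen [H0,H1,H2,H0] ; pick H0
  add 64.0.0.0/4 -> H5 at depth 4
  Q 64.0.0.5: descend 010000 ; hops seen [H0,H5,H1] ; pick H1
  Q 64.0.0.0: descend 010000 ; hops seen [H0,H5,H1] ; pick H1
  Q 66.86.47.248: descend 010000100101 ; hops seen [H0,H5,H1,H2,H0] ; pick H0
  add 160.128.0.0/16 -> H3 at depth 16
  add 66.90.0.0/16 -> H5 at depth 16
  add 160.128.73.95/32 -> H5 at depth 32

== LOOKUPS ==
["no-route","H3","H6","H6","H6","H1","H2","H0","H1","H1","H0"]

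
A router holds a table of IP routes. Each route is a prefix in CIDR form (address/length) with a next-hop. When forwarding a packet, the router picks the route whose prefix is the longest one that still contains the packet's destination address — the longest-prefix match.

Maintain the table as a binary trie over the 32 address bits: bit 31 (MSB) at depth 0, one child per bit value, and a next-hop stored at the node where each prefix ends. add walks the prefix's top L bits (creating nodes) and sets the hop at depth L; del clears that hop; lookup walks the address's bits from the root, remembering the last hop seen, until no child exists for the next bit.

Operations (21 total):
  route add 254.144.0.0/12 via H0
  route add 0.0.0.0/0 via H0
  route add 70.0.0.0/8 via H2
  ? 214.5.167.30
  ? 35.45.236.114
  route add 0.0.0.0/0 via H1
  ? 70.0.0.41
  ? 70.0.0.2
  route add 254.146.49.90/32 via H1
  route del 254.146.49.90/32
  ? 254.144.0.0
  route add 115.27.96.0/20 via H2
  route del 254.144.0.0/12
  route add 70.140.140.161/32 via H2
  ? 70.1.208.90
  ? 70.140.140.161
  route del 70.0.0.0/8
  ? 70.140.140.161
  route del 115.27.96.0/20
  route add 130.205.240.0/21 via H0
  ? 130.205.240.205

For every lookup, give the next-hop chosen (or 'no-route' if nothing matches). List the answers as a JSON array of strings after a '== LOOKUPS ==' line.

Apply in order:
  + 254.144.0.0/12 (H0) depth=12
  + 0.0.0.0/0 (H0) depth=0
  + 70.0.0.0/8 (H2) depth=8
  Q 214.5.167.30: descend 11 ; hops seen [H0] ; pick H0
  Q 35.45.236.114: descend 0 ; hops seen [H0] ; pick H0
  + 0.0.0.0/0 (H1) depth=0
  Q 70.0.0.41: descend 01000110 ; hops seen [H1,H2] ; pick H2
  Q 70.0.0.2: descend 01000110 ; hops seen [H1,H2] ; pick H2
  + 254.146.49.90/32 (H1) depth=32
  - 254.146.49.90/32 clear@32
  Q 254.144.0.0: descend 11111110100100 ; hops seen [H1,H0] ; pick H0
  + 115.27.96.0/20 (H2) depth=20
  - 254.144.0.0/12 clear@12
  + 70.140.140.161/32 (H2) depth=32
  Q 70.1.208.90: descend 01000110 ; hops seen [H1,H2] ; pick H2
  Q 70.140.140.161: descend 01000110100011001000110010100001 ; hops seen [H1,H2,H2] ; pick H2
  - 70.0.0.0/8 clear@8
  Q 70.140.140.161: descend 01000110100011001000110010100001 ; hops seen [H1,H2] ; pick H2
  - 115.27.96.0/20 clear@20
  + 130.205.240.0/21 (H0) depth=21
  Q 130.205.240.205: descend 100000101100110111110 ; hops seen [H1,H0] ; pick H0

== LOOKUPS ==
["H0","H0","H2","H2","H0","H2","H2","H2","H0"]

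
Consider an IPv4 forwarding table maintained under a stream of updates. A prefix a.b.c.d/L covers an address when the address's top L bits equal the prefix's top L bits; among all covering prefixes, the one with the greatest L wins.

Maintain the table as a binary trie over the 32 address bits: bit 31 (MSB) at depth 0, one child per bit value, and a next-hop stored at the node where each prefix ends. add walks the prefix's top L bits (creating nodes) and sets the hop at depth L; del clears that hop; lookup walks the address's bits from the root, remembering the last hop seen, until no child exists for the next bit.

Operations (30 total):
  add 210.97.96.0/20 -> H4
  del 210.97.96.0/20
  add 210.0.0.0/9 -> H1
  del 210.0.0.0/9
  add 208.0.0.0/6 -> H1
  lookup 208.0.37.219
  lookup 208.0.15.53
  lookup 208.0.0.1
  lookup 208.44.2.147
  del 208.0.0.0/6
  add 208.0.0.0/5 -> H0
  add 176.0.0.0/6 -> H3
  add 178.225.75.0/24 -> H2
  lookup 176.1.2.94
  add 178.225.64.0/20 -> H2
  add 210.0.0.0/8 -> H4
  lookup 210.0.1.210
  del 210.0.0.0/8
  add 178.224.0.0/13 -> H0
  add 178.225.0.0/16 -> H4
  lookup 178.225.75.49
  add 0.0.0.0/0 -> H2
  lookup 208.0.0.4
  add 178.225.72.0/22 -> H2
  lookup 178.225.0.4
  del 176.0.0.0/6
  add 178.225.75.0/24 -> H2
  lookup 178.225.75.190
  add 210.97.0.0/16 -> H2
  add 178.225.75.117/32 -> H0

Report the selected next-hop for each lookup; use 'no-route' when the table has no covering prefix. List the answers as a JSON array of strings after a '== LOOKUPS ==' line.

Apply in order:
  add 210.97.96.0/20 -> H4 at depth 20
  - 210.97.96.0/20 clear@20
  add 210.0.0.0/9 -> H1 at depth 9
  - 210.0.0.0/9 clear@9
  add 208.0.0.0/6 -> H1 at depth 6
  Q 208.0.37.219: descend 110100 ; hops seen [H1] ; pick H1
  Q 208.0.15.53: descend 110100 ; hops seen [H1] ; pick H1
  Q 208.0.0.1: descend 110100 ; hops seen [H1] ; pick H1
  Q 208.44.2.147: descend 110100 ; hops seen [H1] ; pick H1
  - 208.0.0.0/6 clear@6
  add 208.0.0.0/5 -> H0 at depth 5
  add 176.0.0.0/6 -> H3 at depth 6
  add 178.225.75.0/24 -> H2 at depth 24
  Q 176.1.2.94: descend 101100 ; hops seen [H3] ; pick H3
  add 178.225.64.0/20 -> H2 at depth 20
  add 210.0.0.0/8 -> H4 at depth 8
  Q 210.0.1.210: descend 110100100 ; hops seen [H0,H4] ; pick H4
  - 210.0.0.0/8 clear@8
  add 178.224.0.0/13 -> H0 at depth 13
  add 178.225.0.0/16 -> H4 at depth 16
  Q 178.225.75.49: descend 101100101110000101001011 ; hops seen [H3,H0,H4,H2,H2] ; pick H2
  add 0.0.0.0/0 -> H2 at depth 0
  Q 208.0.0.4: descend 110100 ; hops seen [H2,H0] ; pick H0
  add 178.225.72.0/22 -> H2 at depth 22
  Q 178.225.0.4: descend 10110010111000010 ; hops seen [H2,H3,H0,H4] ; pick H4
  - 176.0.0.0/6 clear@6
  add 178.225.75.0/24 -> H2 at depth 24
  Q 178.225.75.190: descend 101100101110000101001011 ; hops seen [H2,H0,H4,H2,H2,H2] ; pick H2
  add 210.97.0.0/16 -> H2 at depth 16
  add 178.225.75.117/32 -> H0 at depth 32

== LOOKUPS ==
["H1","H1","H1","H1","H3","H4","H2","H0","H4","H2"]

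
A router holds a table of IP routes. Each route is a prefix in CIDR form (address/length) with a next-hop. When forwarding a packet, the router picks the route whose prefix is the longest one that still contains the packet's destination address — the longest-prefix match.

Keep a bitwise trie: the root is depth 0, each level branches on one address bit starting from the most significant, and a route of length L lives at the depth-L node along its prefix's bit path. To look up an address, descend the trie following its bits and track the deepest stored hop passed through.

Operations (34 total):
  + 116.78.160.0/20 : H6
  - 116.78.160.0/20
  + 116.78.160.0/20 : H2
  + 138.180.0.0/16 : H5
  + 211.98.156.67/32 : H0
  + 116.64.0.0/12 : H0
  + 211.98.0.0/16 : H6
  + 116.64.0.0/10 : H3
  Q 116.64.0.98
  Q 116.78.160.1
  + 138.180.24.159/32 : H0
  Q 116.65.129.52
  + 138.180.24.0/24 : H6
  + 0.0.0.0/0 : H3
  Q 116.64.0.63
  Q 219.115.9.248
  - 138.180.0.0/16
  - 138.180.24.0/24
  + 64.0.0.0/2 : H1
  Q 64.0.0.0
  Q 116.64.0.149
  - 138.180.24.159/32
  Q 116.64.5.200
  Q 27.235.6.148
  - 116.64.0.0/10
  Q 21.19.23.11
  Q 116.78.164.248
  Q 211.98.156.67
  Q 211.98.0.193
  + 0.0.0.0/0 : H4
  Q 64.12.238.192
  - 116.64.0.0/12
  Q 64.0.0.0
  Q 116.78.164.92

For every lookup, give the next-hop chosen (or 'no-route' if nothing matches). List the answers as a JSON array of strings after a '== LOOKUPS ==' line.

Process each operation:
  add 116.78.160.0/20 -> H6 at depth 20
  del 116.78.160.0/20 (clear depth 20)
  add 116.78.160.0/20 -> H2 at depth 20
  add 138.180.0.0/16 -> H5 at depth 16
  add 211.98.156.67/32 -> H0 at depth 32
  add 116.64.0.0/12 -> H0 at depth 12
  add 211.98.0.0/16 -> H6 at depth 16
  add 116.64.0.0/10 -> H3 at depth 10
  ? 116.64.0.98  path d0:-→d1:-→d2:-→d3:-→d4:-→d5:-→d6:-→d7:-→d8:-→d9:-→d10:H3→d11:-→d12:H0  best=H0
  ? 116.78.160.1  path d0:-→d1:-→d2:-→d3:-→d4:-→d5:-→d6:-→d7:-→d8:-→d9:-→d10:H3→d11:-→d12:H0→d13:-→d14:-→d15:-→d16:-→d17:-→d18:-→d19:-→d20:H2  best=H2
  add 138.180.24.159/32 -> H0 at depth 32
  ? 116.65.129.52  path d0:-→d1:-→d2:-→d3:-→d4:-→d5:-→d6:-→d7:-→d8:-→d9:-→d10:H3→d11:-→d12:H0  best=H0
  add 138.180.24.0/24 -> H6 at depth 24
  add 0.0.0.0/0 -> H3 at depth 0
  ? 116.64.0.63  path d0:H3→d1:-→d2:-→d3:-→d4:-→d5:-→d6:-→d7:-→d8:-→d9:-→d10:H3→d11:-→d12:H0  best=H0
  ? 219.115.9.248  path d0:H3→d1:-→d2:-→d3:-→d4:-  best=H3
  del 138.180.0.0/16 (clear depth 16)
  del 138.180.24.0/24 (clear depth 24)
  add 64.0.0.0/2 -> H1 at depth 2
  ? 64.0.0.0  path d0:H3→d1:-→d2:H1  best=H1
  ? 116.64.0.149  path d0:H3→d1:-→d2:H1→d3:-→d4:-→d5:-→d6:-→d7:-→d8:-→d9:-→d10:H3→d11:-→d12:H0  best=H0
  del 138.180.24.159/32 (clear depth 32)
  ? 116.64.5.200  path d0:H3→d1:-→d2:H1→d3:-→d4:-→d5:-→d6:-→d7:-→d8:-→d9:-→d10:H3→d11:-→d12:H0  best=H0
  ? 27.235.6.148  path d0:H3→d1:-  best=H3
  del 116.64.0.0/10 (clear depth 10)
  ? 21.19.23.11  path d0:H3→d1:-  best=H3
  ? 116.78.164.248  path d0:H3→d1:-→d2:H1→d3:-→d4:-→d5:-→d6:-→d7:-→d8:-→d9:-→d10:-→d11:-→d12:H0→d13:-→d14:-→d15:-→d16:-→d17:-→d18:-→d19:-→d20:H2  best=H2
  ? 211.98.156.67  path d0:H3→d1:-→d2:-→d3:-→d4:-→d5:-→d6:-→d7:-→d8:-→d9:-→d10:-→d11:-→d12:-→d13:-→d14:-→d15:-→d16:H6→d17:-→d18:-→d19:-→d20:-→d21:-→d22:-→d23:-→d24:-→d25:-→d26:-→d27:-→d28:-→d29:-→d30:-→d31:-→d32:H0  best=H0
  ? 211.98.0.193  path d0:H3→d1:-→d2:-→d3:-→d4:-→d5:-→d6:-→d7:-→d8:-→d9:-→d10:-→d11:-→d12:-→d13:-→d14:-→d15:-→d16:H6  best=H6
  add 0.0.0.0/0 -> H4 at depth 0
  ? 64.12.238.192  path d0:H4→d1:-→d2:H1  best=H1
  del 116.64.0.0/12 (clear depth 12)
  ? 64.0.0.0  path d0:H4→d1:-→d2:H1  best=H1
  ? 116.78.164.92  path d0:H4→d1:-→d2:H1→d3:-→d4:-→d5:-→d6:-→d7:-→d8:-→d9:-→d10:-→d11:-→d12:-→d13:-→d14:-→d15:-→d16:-→d17:-→d18:-→d19:-→d20:H2  best=H2

== LOOKUPS ==
["H0","H2","H0","H0","H3","H1","H0","H0","H3","H3","H2","H0","H6","H1","H1","H2"]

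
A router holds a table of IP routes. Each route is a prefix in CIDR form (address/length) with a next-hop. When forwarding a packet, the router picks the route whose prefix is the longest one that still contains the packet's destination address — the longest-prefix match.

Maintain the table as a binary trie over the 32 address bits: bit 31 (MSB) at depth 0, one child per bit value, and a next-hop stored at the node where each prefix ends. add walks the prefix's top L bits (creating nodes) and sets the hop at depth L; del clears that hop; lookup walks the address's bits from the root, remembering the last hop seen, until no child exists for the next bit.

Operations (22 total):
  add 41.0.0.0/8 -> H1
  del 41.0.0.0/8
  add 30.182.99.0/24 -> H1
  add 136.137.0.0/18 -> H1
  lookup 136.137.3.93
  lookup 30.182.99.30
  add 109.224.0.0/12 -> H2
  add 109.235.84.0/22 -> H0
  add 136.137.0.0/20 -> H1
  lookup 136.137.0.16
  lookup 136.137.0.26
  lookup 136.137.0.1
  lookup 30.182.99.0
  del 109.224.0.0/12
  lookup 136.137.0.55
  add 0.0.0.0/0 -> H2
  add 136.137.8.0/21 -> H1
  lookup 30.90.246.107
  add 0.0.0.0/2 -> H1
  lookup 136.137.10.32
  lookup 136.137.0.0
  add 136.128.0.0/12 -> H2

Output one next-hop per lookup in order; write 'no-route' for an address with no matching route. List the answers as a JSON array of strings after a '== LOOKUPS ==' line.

Process each operation:
  add 41.0.0.0/8 -> H1 at depth 8
  - 41.0.0.0/8 clear@8
  add 30.182.99.0/24 -> H1 at depth 24
  add 136.137.0.0/18 -> H1 at depth 18
  lookup 136.137.3.93: bits 100010001000100100 walk d0:-→d1:-→d2:-→d3:-→d4:-→d5:-→d6:-→d7:-→d8:-→d9:-→d10:-→d11:-→d12:-→d13:-→d14:-→d15:-→d16:-→d17:-→d18:H1 -> H1
  lookup 30.182.99.30: bits 000111101011011001100011 walk d0:-→d1:-→d2:-→d3:-→d4:-→d5:-→d6:-→d7:-→d8:-→d9:-→d10:-→d11:-→d12:-→d13:-→d14:-→d15:-→d16:-→d17:-→d18:-→d19:-→d20:-→d21:-→d22:-→d23:-→d24:H1 -> H1
  add 109.224.0.0/12 -> H2 at depth 12
  add 109.235.84.0/22 -> H0 at depth 22
  add 136.137.0.0/20 -> H1 at depth 20
  lookup 136.137.0.16: bits 10001000100010010000 walk d0:-→d1:-→d2:-→d3:-→d4:-→d5:-→d6:-→d7:-→d8:-→d9:-→d10:-→d11:-→d12:-→d13:-→d14:-→d15:-→d16:-→d17:-→d18:H1→d19:-→d20:H1 -> H1
  lookup 136.137.0.26: bits 10001000100010010000 walk d0:-→d1:-→d2:-→d3:-→d4:-→d5:-→d6:-→d7:-→d8:-→d9:-→d10:-→d11:-→d12:-→d13:-→d14:-→d15:-→d16:-→d17:-→d18:H1→d19:-→d20:H1 -> H1
  lookup 136.137.0.1: bits 10001000100010010000 walk d0:-→d1:-→d2:-→d3:-→d4:-→d5:-→d6:-→d7:-→d8:-→d9:-→d10:-→d11:-→d12:-→d13:-→d14:-→d15:-→d16:-→d17:-→d18:H1→d19:-→d20:H1 -> H1
  lookup 30.182.99.0: bits 000111101011011001100011 walk d0:-→d1:-→d2:-→d3:-→d4:-→d5:-→d6:-→d7:-→d8:-→d9:-→d10:-→d11:-→d12:-→d13:-→d14:-→d15:-→d16:-→d17:-→d18:-→d19:-→d20:-→d21:-→d22:-→d23:-→d24:H1 -> H1
  - 109.224.0.0/12 clear@12
  lookup 136.137.0.55: bits 10001000100010010000 walk d0:-→d1:-→d2:-→d3:-→d4:-→d5:-→d6:-→d7:-→d8:-→d9:-→d10:-→d11:-→d12:-→d13:-→d14:-→d15:-→d16:-→d17:-→d18:H1→d19:-→d20:H1 -> H1
  add 0.0.0.0/0 -> H2 at depth 0
  add 136.137.8.0/21 -> H1 at depth 21
  lookup 30.90.246.107: bits 00011110 walk d0:H2→d1:-→d2:-→d3:-→d4:-→d5:-→d6:-→d7:-→d8:- -> H2
  add 0.0.0.0/2 -> H1 at depth 2
  lookup 136.137.10.32: bits 100010001000100100001 walk d0:H2→d1:-→d2:-→d3:-→d4:-→d5:-→d6:-→d7:-→d8:-→d9:-→d10:-→d11:-→d12:-→d13:-→d14:-→d15:-→d16:-→d17:-→d18:H1→d19:-→d20:H1→d21:H1 -> H1
  lookup 136.137.0.0: bits 10001000100010010000 walk d0:H2→d1:-→d2:-→d3:-→d4:-→d5:-→d6:-→d7:-→d8:-→d9:-→d10:-→d11:-→d12:-→d13:-→d14:-→d15:-→d16:-→d17:-→d18:H1→d19:-→d20:H1 -> H1
  add 136.128.0.0/12 -> H2 at depth 12

== LOOKUPS ==
["H1","H1","H1","H1","H1","H1","H1","H2","H1","H1"]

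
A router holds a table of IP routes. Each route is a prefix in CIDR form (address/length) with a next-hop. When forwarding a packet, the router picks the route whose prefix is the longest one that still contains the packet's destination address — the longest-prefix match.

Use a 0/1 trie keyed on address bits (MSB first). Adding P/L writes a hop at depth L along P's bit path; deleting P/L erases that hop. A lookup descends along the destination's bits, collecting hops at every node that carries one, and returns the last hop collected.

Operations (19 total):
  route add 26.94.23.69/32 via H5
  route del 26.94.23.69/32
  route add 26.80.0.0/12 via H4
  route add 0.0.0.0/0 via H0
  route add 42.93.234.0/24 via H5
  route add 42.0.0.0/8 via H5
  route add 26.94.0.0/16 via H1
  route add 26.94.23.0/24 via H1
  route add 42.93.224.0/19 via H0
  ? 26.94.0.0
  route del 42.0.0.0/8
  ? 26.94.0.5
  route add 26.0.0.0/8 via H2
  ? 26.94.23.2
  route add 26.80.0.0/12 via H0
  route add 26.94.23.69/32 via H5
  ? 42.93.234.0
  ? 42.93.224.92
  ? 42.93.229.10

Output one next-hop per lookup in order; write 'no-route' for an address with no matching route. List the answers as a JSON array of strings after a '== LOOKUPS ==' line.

Trace:
  add 26.94.23.69/32 -> H5 at depth 32
  del 26.94.23.69/32 (clear depth 32)
  add 26.80.0.0/12 -> H4 at depth 12
  add 0.0.0.0/0 -> H0 at depth 0
  add 42.93.234.0/24 -> H5 at depth 24
  add 42.0.0.0/8 -> H5 at depth 8
  add 26.94.0.0/16 -> H1 at depth 16
  add 26.94.23.0/24 -> H1 at depth 24
  add 42.93.224.0/19 -> H0 at depth 19
  lookup 26.94.0.0: bits 0001101001011110000 walk d0:H0→d1:-→d2:-→d3:-→d4:-→d5:-→d6:-→d7:-→d8:-→d9:-→d10:-→d11:-→d12:H4→d13:-→d14:-→d15:-→d16:H1→d17:-→d18:-→d19:- -> H1
  del 42.0.0.0/8 (clear depth 8)
  lookup 26.94.0.5: bits 0001101001011110000 walk d0:H0→d1:-→d2:-→d3:-→d4:-→d5:-→d6:-→d7:-→d8:-→d9:-→d10:-→d11:-→d12:H4→d13:-→d14:-→d15:-→d16:H1→d17:-→d18:-→d19:- -> H1
  add 26.0.0.0/8 -> H2 at depth 8
  lookup 26.94.23.2: bits 0001101001011110000101110 walk d0:H0→d1:-→d2:-→d3:-→d4:-→d5:-→d6:-→d7:-→d8:H2→d9:-→d10:-→d11:-→d12:H4→d13:-→d14:-→d15:-→d16:H1→d17:-→d18:-→d19:-→d20:-→d21:-→d22:-→d23:-→d24:H1→d25:- -> H1
  add 26.80.0.0/12 -> H0 at depth 12
  add 26.94.23.69/32 -> H5 at depth 32
  lookup 42.93.234.0: bits 001010100101110111101010 walk d0:H0→d1:-→d2:-→d3:-→d4:-→d5:-→d6:-→d7:-→d8:-→d9:-→d10:-→d11:-→d12:-→d13:-→d14:-→d15:-→d16:-→d17:-→d18:-→d19:H0→d20:-→d21:-→d22:-→d23:-→d24:H5 -> H5
  lookup 42.93.224.92: bits 00101010010111011110 walk d0:H0→d1:-→d2:-→d3:-→d4:-→d5:-→d6:-→d7:-→d8:-→d9:-→d10:-→d11:-→d12:-→d13:-→d14:-→d15:-→d16:-→d17:-→d18:-→d19:H0→d20:- -> H0
  lookup 42.93.229.10: bits 00101010010111011110 walk d0:H0→d1:-→d2:-→d3:-→d4:-→d5:-→d6:-→d7:-→d8:-→d9:-→d10:-→d11:-→d12:-→d13:-→d14:-→d15:-→d16:-→d17:-→d18:-→d19:H0→d20:- -> H0

== LOOKUPS ==
["H1","H1","H1","H5","H0","H0"]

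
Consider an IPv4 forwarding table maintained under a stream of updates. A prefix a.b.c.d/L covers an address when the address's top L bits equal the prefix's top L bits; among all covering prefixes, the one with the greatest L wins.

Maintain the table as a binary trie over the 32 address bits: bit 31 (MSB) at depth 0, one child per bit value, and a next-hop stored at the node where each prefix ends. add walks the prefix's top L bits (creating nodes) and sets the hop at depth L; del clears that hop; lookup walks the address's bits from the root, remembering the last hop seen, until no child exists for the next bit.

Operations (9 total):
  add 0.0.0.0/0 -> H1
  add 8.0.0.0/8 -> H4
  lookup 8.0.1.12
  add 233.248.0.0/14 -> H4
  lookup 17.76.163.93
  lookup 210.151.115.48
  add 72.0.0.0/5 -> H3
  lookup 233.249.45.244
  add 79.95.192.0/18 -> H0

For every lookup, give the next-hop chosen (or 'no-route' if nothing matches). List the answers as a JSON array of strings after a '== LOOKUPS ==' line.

Trace:
  add 0.0.0.0/0 -> H1 at depth 0
  add 8.0.0.0/8 -> H4 at depth 8
  ? 8.0.1.12  path d0:H1→d1:-→d2:-→d3:-→d4:-→d5:-→d6:-→d7:-→d8:H4  best=H4
  add 233.248.0.0/14 -> H4 at depth 14
  ? 17.76.163.93  path d0:H1→d1:-→d2:-→d3:-  best=H1
  ? 210.151.115.48  path d0:H1→d1:-→d2:-  best=H1
  add 72.0.0.0/5 -> H3 at depth 5
  ? 233.249.45.244  path d0:H1→d1:-→d2:-→d3:-→d4:-→d5:-→d6:-→d7:-→d8:-→d9:-→d10:-→d11:-→d12:-→d13:-→d14:H4  best=H4
  add 79.95.192.0/18 -> H0 at depth 18

== LOOKUPS ==
["H4","H1","H1","H4"]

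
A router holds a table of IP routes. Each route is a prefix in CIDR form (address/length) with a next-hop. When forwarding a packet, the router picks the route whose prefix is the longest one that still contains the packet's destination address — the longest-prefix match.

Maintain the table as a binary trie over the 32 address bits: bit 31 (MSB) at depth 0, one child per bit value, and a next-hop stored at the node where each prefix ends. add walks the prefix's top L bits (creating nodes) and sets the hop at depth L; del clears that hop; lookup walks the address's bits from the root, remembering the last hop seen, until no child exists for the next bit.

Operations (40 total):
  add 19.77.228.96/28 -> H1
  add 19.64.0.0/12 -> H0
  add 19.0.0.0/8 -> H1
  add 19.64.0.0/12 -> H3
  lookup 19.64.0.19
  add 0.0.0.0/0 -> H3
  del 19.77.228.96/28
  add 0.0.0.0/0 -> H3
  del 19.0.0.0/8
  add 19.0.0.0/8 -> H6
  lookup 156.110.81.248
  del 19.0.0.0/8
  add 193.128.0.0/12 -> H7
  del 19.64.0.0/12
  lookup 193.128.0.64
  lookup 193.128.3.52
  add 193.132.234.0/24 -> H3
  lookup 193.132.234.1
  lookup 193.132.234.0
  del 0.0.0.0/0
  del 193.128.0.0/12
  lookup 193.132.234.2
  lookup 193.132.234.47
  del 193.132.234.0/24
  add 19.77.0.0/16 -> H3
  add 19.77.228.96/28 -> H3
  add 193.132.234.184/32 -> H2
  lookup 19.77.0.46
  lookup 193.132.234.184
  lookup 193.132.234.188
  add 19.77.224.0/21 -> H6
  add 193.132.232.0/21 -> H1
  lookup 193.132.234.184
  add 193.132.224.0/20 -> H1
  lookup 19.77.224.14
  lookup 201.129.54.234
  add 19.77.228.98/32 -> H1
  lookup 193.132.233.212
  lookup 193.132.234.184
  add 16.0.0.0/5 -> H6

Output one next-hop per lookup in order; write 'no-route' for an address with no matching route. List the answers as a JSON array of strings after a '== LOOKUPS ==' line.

Trace:
  + 19.77.228.96/28 (H1) depth=28
  + 19.64.0.0/12 (H0) depth=12
  + 19.0.0.0/8 (H1) depth=8
  + 19.64.0.0/12 (H3) depth=12
  Q 19.64.0.19: descend 000100110100 ; hops seen [H1,H3] ; pick H3
  + 0.0.0.0/0 (H3) depth=0
  del 19.77.228.96/28 (clear depth 28)
  + 0.0.0.0/0 (H3) depth=0
  del 19.0.0.0/8 (clear depth 8)
  + 19.0.0.0/8 (H6) depth=8
  Q 156.110.81.248: descend ε ; hops seen [H3] ; pick H3
  del 19.0.0.0/8 (clear depth 8)
  + 193.128.0.0/12 (H7) depth=12
  del 19.64.0.0/12 (clear depth 12)
  Q 193.128.0.64: descend 110000011000 ; hops seen [H3,H7] ; pick H7
  Q 193.128.3.52: descend 110000011000 ; hops seen [H3,H7] ; pick H7
  + 193.132.234.0/24 (H3) depth=24
  Q 193.132.234.1: descend 110000011000010011101010 ; hops seen [H3,H7,H3] ; pick H3
  Q 193.132.234.0: descend 110000011000010011101010 ; hops seen [H3,H7,H3] ; pick H3
  del 0.0.0.0/0 (clear depth 0)
  del 193.128.0.0/12 (clear depth 12)
  Q 193.132.234.2: descend 110000011000010011101010 ; hops seen [H3] ; pick H3
  Q 193.132.234.47: descend 110000011000010011101010 ; hops seen [H3] ; pick H3
  del 193.132.234.0/24 (clear depth 24)
  + 19.77.0.0/16 (H3) depth=16
  + 19.77.228.96/28 (H3) depth=28
  + 193.132.234.184/32 (H2) depth=32
  Q 19.77.0.46: descend 0001001101001101 ; hops seen [H3] ; pick H3
  Q 193.132.234.184: descend 11000001100001001110101010111000 ; hops seen [H2] ; pick H2
  Q 193.132.234.188: descend 11000001100001001110101010111 ; hops seen [∅] ; pick no-route
  + 19.77.224.0/21 (H6) depth=21
  + 193.132.232.0/21 (H1) depth=21
  Q 193.132.234.184: descend 11000001100001001110101010111000 ; hops seen [H1,H2] ; pick H2
  + 193.132.224.0/20 (H1) depth=20
  Q 19.77.224.14: descend 000100110100110111100 ; hops seen [H3,H6] ; pick H6
  Q 201.129.54.234: descend 1100 ; hops seen [∅] ; pick no-route
  + 19.77.228.98/32 (H1) depth=32
  Q 193.132.233.212: descend 1100000110000100111010 ; hops seen [H1,H1] ; pick H1
  Q 193.132.234.184: descend 11000001100001001110101010111000 ; hops seen [H1,H1,H2] ; pick H2
  + 16.0.0.0/5 (H6) depth=5

== LOOKUPS ==
["H3","H3","H7","H7","H3","H3","H3","H3","H3","H2","no-route","H2","H6","no-route","H1","H2"]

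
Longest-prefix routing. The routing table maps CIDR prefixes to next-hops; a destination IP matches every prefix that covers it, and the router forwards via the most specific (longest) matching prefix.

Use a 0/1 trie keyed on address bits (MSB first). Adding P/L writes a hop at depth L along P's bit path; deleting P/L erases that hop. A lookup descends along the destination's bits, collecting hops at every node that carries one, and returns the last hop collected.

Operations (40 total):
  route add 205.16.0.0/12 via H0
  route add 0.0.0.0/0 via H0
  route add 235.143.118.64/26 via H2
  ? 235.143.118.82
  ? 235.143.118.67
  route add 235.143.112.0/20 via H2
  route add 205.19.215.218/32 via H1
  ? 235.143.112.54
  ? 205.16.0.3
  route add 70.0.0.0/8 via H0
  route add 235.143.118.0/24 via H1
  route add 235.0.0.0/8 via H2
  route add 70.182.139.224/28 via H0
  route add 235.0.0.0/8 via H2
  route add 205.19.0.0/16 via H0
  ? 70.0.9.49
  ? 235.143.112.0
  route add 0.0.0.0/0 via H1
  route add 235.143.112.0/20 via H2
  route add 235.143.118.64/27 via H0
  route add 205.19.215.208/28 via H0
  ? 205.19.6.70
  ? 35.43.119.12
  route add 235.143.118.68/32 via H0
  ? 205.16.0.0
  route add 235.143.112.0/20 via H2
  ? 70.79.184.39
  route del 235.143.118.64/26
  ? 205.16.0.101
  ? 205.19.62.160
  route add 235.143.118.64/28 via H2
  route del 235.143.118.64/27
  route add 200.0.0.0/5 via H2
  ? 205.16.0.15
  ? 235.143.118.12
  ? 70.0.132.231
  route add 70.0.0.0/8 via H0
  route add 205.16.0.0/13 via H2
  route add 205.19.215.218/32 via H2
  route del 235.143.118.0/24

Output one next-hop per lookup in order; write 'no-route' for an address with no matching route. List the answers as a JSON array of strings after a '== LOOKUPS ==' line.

Process each operation:
  + 205.16.0.0/12 (H0) depth=12
  + 0.0.0.0/0 (H0) depth=0
  + 235.143.118.64/26 (H2) depth=26
  ? 235.143.118.82  path d0:H0→d1:-→d2:-→d3:-→d4:-→d5:-→d6:-→d7:-→d8:-→d9:-→d10:-→d11:-→d12:-→d13:-→d14:-→d15:-→d16:-→d17:-→d18:-→d19:-→d20:-→d21:-→d22:-→d23:-→d24:-→d25:-→d26:H2  best=H2
  ? 235.143.118.67  path d0:H0→d1:-→d2:-→d3:-→d4:-→d5:-→d6:-→d7:-→d8:-→d9:-→d10:-→d11:-→d12:-→d13:-→d14:-→d15:-→d16:-→d17:-→d18:-→d19:-→d20:-→d21:-→d22:-→d23:-→d24:-→d25:-→d26:H2  best=H2
  + 235.143.112.0/20 (H2) depth=20
  + 205.19.215.218/32 (H1) depth=32
  ? 235.143.112.54  path d0:H0→d1:-→d2:-→d3:-→d4:-→d5:-→d6:-→d7:-→d8:-→d9:-→d10:-→d11:-→d12:-→d13:-→d14:-→d15:-→d16:-→d17:-→d18:-→d19:-→d20:H2→d21:-  best=H2
  ? 205.16.0.3  path d0:H0→d1:-→d2:-→d3:-→d4:-→d5:-→d6:-→d7:-→d8:-→d9:-→d10:-→d11:-→d12:H0→d13:-→d14:-  best=H0
  + 70.0.0.0/8 (H0) depth=8
  + 235.143.118.0/24 (H1) depth=24
  + 235.0.0.0/8 (H2) depth=8
  + 70.182.139.224/28 (H0) depth=28
  + 235.0.0.0/8 (H2) depth=8
  + 205.19.0.0/16 (H0) depth=16
  ? 70.0.9.49  path d0:H0→d1:-→d2:-→d3:-→d4:-→d5:-→d6:-→d7:-→d8:H0  best=H0
  ? 235.143.112.0  path d0:H0→d1:-→d2:-→d3:-→d4:-→d5:-→d6:-→d7:-→d8:H2→d9:-→d10:-→d11:-→d12:-→d13:-→d14:-→d15:-→d16:-→d17:-→d18:-→d19:-→d20:H2→d21:-  best=H2
  + 0.0.0.0/0 (H1) depth=0
  + 235.143.112.0/20 (H2) depth=20
  + 235.143.118.64/27 (H0) depth=27
  + 205.19.215.208/28 (H0) depth=28
  ? 205.19.6.70  path d0:H1→d1:-→d2:-→d3:-→d4:-→d5:-→d6:-→d7:-→d8:-→d9:-→d10:-→d11:-→d12:H0→d13:-→d14:-→d15:-→d16:H0  best=H0
  ? 35.43.119.12  path d0:H1→d1:-  best=H1
  + 235.143.118.68/32 (H0) depth=32
  ? 205.16.0.0  path d0:H1→d1:-→d2:-→d3:-→d4:-→d5:-→d6:-→d7:-→d8:-→d9:-→d10:-→d11:-→d12:H0→d13:-→d14:-  best=H0
  + 235.143.112.0/20 (H2) depth=20
  ? 70.79.184.39  path d0:H1→d1:-→d2:-→d3:-→d4:-→d5:-→d6:-→d7:-→d8:H0  best=H0
  - 235.143.118.64/26 clear@26
  ? 205.16.0.101  path d0:H1→d1:-→d2:-→d3:-→d4:-→d5:-→d6:-→d7:-→d8:-→d9:-→d10:-→d11:-→d12:H0→d13:-→d14:-  best=H0
  ? 205.19.62.160  path d0:H1→d1:-→d2:-→d3:-→d4:-→d5:-→d6:-→d7:-→d8:-→d9:-→d10:-→d11:-→d12:H0→d13:-→d14:-→d15:-→d16:H0  best=H0
  + 235.143.118.64/28 (H2) depth=28
  - 235.143.118.64/27 clear@27
  + 200.0.0.0/5 (H2) depth=5
  ? 205.16.0.15  path d0:H1→d1:-→d2:-→d3:-→d4:-→d5:H2→d6:-→d7:-→d8:-→d9:-→d10:-→d11:-→d12:H0→d13:-→d14:-  best=H0
  ? 235.143.118.12  path d0:H1→d1:-→d2:-→d3:-→d4:-→d5:-→d6:-→d7:-→d8:H2→d9:-→d10:-→d11:-→d12:-→d13:-→d14:-→d15:-→d16:-→d17:-→d18:-→d19:-→d20:H2→d21:-→d22:-→d23:-→d24:H1→d25:-  best=H1
  ? 70.0.132.231  path d0:H1→d1:-→d2:-→d3:-→d4:-→d5:-→d6:-→d7:-→d8:H0  best=H0
  + 70.0.0.0/8 (H0) depth=8
  + 205.16.0.0/13 (H2) depth=13
  + 205.19.215.218/32 (H2) depth=32
  - 235.143.118.0/24 clear@24

== LOOKUPS ==
["H2","H2","H2","H0","H0","H2","H0","H1","H0","H0","H0","H0","H0","H1","H0"]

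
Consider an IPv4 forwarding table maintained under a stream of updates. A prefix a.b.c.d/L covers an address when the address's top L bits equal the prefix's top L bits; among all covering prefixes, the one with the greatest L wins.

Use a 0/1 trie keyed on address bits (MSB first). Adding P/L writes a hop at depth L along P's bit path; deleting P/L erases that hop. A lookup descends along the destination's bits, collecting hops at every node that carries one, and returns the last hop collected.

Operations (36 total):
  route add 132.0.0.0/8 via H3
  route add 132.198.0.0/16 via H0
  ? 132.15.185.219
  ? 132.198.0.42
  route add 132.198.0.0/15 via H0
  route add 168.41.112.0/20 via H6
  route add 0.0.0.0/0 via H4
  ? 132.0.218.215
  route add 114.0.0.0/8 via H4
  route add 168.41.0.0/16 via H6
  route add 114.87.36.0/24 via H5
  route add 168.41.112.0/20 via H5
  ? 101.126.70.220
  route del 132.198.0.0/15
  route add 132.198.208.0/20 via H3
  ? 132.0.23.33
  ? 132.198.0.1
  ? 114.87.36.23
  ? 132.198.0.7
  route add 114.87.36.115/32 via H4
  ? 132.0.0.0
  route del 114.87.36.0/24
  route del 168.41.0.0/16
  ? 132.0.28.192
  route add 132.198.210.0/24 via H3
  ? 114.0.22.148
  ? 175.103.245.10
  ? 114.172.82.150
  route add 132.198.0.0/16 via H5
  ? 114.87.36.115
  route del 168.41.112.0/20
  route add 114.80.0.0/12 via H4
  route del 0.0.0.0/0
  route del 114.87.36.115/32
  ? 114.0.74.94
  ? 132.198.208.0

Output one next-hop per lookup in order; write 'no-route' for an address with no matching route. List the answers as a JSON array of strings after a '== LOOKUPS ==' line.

Trace:
  + 132.0.0.0/8 (H3) depth=8
  + 132.198.0.0/16 (H0) depth=16
  ? 132.15.185.219  path d0:-→d1:-→d2:-→d3:-→d4:-→d5:-→d6:-→d7:-→d8:H3  best=H3
  ? 132.198.0.42  path d0:-→d1:-→d2:-→d3:-→d4:-→d5:-→d6:-→d7:-→d8:H3→d9:-→d10:-→d11:-→d12:-→d13:-→d14:-→d15:-→d16:H0  best=H0
  + 132.198.0.0/15 (H0) depth=15
  + 168.41.112.0/20 (H6) depth=20
  + 0.0.0.0/0 (H4) depth=0
  ? 132.0.218.215  path d0:H4→d1:-→d2:-→d3:-→d4:-→d5:-→d6:-→d7:-→d8:H3  best=H3
  + 114.0.0.0/8 (H4) depth=8
  + 168.41.0.0/16 (H6) depth=16
  + 114.87.36.0/24 (H5) depth=24
  + 168.41.112.0/20 (H5) depth=20
  ? 101.126.70.220  path d0:H4→d1:-→d2:-→d3:-  best=H4
  - 132.198.0.0/15 clear@15
  + 132.198.208.0/20 (H3) depth=20
  ? 132.0.23.33  path d0:H4→d1:-→d2:-→d3:-→d4:-→d5:-→d6:-→d7:-→d8:H3  best=H3
  ? 132.198.0.1  path d0:H4→d1:-→d2:-→d3:-→d4:-→d5:-→d6:-→d7:-→d8:H3→d9:-→d10:-→d11:-→d12:-→d13:-→d14:-→d15:-→d16:H0  best=H0
  ? 114.87.36.23  path d0:H4→d1:-→d2:-→d3:-→d4:-→d5:-→d6:-→d7:-→d8:H4→d9:-→d10:-→d11:-→d12:-→d13:-→d14:-→d15:-→d16:-→d17:-→d18:-→d19:-→d20:-→d21:-→d22:-→d23:-→d24:H5  best=H5
  ? 132.198.0.7  path d0:H4→d1:-→d2:-→d3:-→d4:-→d5:-→d6:-→d7:-→d8:H3→d9:-→d10:-→d11:-→d12:-→d13:-→d14:-→d15:-→d16:H0  best=H0
  + 114.87.36.115/32 (H4) depth=32
  ? 132.0.0.0  path d0:H4→d1:-→d2:-→d3:-→d4:-→d5:-→d6:-→d7:-→d8:H3  best=H3
  - 114.87.36.0/24 clear@24
  - 168.41.0.0/16 clear@16
  ? 132.0.28.192  path d0:H4→d1:-→d2:-→d3:-→d4:-→d5:-→d6:-→d7:-→d8:H3  best=H3
  + 132.198.210.0/24 (H3) depth=24
  ? 114.0.22.148  path d0:H4→d1:-→d2:-→d3:-→d4:-→d5:-→d6:-→d7:-→d8:H4→d9:-  best=H4
  ? 175.103.245.10  path d0:H4→d1:-→d2:-→d3:-→d4:-→d5:-  best=H4
  ? 114.172.82.150  path d0:H4→d1:-→d2:-→d3:-→d4:-→d5:-→d6:-→d7:-→d8:H4  best=H4
  + 132.198.0.0/16 (H5) depth=16
  ? 114.87.36.115  path d0:H4→d1:-→d2:-→d3:-→d4:-→d5:-→d6:-→d7:-→d8:H4→d9:-→d10:-→d11:-→d12:-→d13:-→d14:-→d15:-→d16:-→d17:-→d18:-→d19:-→d20:-→d21:-→d22:-→d23:-→d24:-→d25:-→d26:-→d27:-→d28:-→d29:-→d30:-→d31:-→d32:H4  best=H4
  - 168.41.112.0/20 clear@20
  + 114.80.0.0/12 (H4) depth=12
  - 0.0.0.0/0 clear@0
  - 114.87.36.115/32 clear@32
  ? 114.0.74.94  path d0:-→d1:-→d2:-→d3:-→d4:-→d5:-→d6:-→d7:-→d8:H4→d9:-  best=H4
  ? 132.198.208.0  path d0:-→d1:-→d2:-→d3:-→d4:-→d5:-→d6:-→d7:-→d8:H3→d9:-→d10:-→d11:-→d12:-→d13:-→d14:-→d15:-→d16:H5→d17:-→d18:-→d19:-→d20:H3→d21:-→d22:-  best=H3

== LOOKUPS ==
["H3","H0","H3","H4","H3","H0","H5","H0","H3","H3","H4","H4","H4","H4","H4","H3"]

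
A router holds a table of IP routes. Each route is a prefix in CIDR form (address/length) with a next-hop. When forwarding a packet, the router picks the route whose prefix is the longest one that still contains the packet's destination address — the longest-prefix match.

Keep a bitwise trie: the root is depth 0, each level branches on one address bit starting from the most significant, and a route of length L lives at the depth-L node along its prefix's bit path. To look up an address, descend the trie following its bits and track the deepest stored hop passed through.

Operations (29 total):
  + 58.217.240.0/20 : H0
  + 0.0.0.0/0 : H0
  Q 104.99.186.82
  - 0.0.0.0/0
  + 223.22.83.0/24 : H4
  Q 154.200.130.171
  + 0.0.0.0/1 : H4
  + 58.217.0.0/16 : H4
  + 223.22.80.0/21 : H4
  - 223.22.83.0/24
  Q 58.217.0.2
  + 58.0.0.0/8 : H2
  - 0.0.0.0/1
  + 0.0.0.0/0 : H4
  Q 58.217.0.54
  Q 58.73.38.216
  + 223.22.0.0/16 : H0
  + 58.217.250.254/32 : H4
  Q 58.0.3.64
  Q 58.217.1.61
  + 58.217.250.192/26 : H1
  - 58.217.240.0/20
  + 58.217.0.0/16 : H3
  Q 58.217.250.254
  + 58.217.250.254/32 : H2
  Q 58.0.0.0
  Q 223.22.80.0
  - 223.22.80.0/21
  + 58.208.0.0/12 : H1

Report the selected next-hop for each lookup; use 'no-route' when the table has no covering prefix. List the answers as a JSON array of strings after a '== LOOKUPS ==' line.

Apply in order:
  + 58.217.240.0/20 (H0) depth=20
  + 0.0.0.0/0 (H0) depth=0
  ? 104.99.186.82  path d0:H0→d1:-  best=H0
  del 0.0.0.0/0 (clear depth 0)
  + 223.22.83.0/24 (H4) depth=24
  ? 154.200.130.171  path d0:-→d1:-  best=no-route
  + 0.0.0.0/1 (H4) depth=1
  + 58.217.0.0/16 (H4) depth=16
  + 223.22.80.0/21 (H4) depth=21
  del 223.22.83.0/24 (clear depth 24)
  ? 58.217.0.2  path d0:-→d1:H4→d2:-→d3:-→d4:-→d5:-→d6:-→d7:-→d8:-→d9:-→d10:-→d11:-→d12:-→d13:-→d14:-→d15:-→d16:H4  best=H4
  + 58.0.0.0/8 (H2) depth=8
  del 0.0.0.0/1 (clear depth 1)
  + 0.0.0.0/0 (H4) depth=0
  ? 58.217.0.54  path d0:H4→d1:-→d2:-→d3:-→d4:-→d5:-→d6:-→d7:-→d8:H2→d9:-→d10:-→d11:-→d12:-→d13:-→d14:-→d15:-→d16:H4  best=H4
  ? 58.73.38.216  path d0:H4→d1:-→d2:-→d3:-→d4:-→d5:-→d6:-→d7:-→d8:H2  best=H2
  + 223.22.0.0/16 (H0) depth=16
  + 58.217.250.254/32 (H4) depth=32
  ? 58.0.3.64  path d0:H4→d1:-→d2:-→d3:-→d4:-→d5:-→d6:-→d7:-→d8:H2  best=H2
  ? 58.217.1.61  path d0:H4→d1:-→d2:-→d3:-→d4:-→d5:-→d6:-→d7:-→d8:H2→d9:-→d10:-→d11:-→d12:-→d13:-→d14:-→d15:-→d16:H4  best=H4
  + 58.217.250.192/26 (H1) depth=26
  del 58.217.240.0/20 (clear depth 20)
  + 58.217.0.0/16 (H3) depth=16
  ? 58.217.250.254  path d0:H4→d1:-→d2:-→d3:-→d4:-→d5:-→d6:-→d7:-→d8:H2→d9:-→d10:-→d11:-→d12:-→d13:-→d14:-→d15:-→d16:H3→d17:-→d18:-→d19:-→d20:-→d21:-→d22:-→d23:-→d24:-→d25:-→d26:H1→d27:-→d28:-→d29:-→d30:-→d31:-→d32:H4  best=H4
  + 58.217.250.254/32 (H2) depth=32
  ? 58.0.0.0  path d0:H4→d1:-→d2:-→d3:-→d4:-→d5:-→d6:-→d7:-→d8:H2  best=H2
  ? 223.22.80.0  path d0:H4→d1:-→d2:-→d3:-→d4:-→d5:-→d6:-→d7:-→d8:-→d9:-→d10:-→d11:-→d12:-→d13:-→d14:-→d15:-→d16:H0→d17:-→d18:-→d19:-→d20:-→d21:H4→d22:-  best=H4
  del 223.22.80.0/21 (clear depth 21)
  + 58.208.0.0/12 (H1) depth=12

== LOOKUPS ==
["H0","no-route","H4","H4","H2","H2","H4","H4","H2","H4"]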